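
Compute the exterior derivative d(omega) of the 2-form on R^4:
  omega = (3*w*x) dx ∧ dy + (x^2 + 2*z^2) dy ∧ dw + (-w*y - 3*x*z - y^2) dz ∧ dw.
d(omega) = (5*x) dx ∧ dy ∧ dw + (-w - 2*y - 4*z) dy ∧ dz ∧ dw + (-3*z) dx ∧ dz ∧ dw

For a 2-form omega = sum_{i<j} g_{ij} dx_i ∧ dx_j, the exterior derivative is
  d(omega) = sum_{i<j} d(g_{ij}) ∧ dx_i ∧ dx_j = sum_{i<j, k} (∂g_{ij}/∂x_k) dx_k ∧ dx_i ∧ dx_j.
Expand each term, using dx_k ∧ dx_i ∧ dx_j = sgn(permutation) dx_{(a)} ∧ dx_{(b)} ∧ dx_{(c)} with (a < b < c) sorted:
  d(3*w*x) includes (∂/∂w)(3*w*x) dw = (3*x) dw, which multiplied by dx ∧ dy gives (3*x) dx ∧ dy ∧ dw
  d(x^2 + 2*z^2) includes (∂/∂x)(x^2 + 2*z^2) dx = (2*x) dx, which multiplied by dy ∧ dw gives (2*x) dx ∧ dy ∧ dw
  d(x^2 + 2*z^2) includes (∂/∂z)(x^2 + 2*z^2) dz = (4*z) dz, which multiplied by dy ∧ dw gives (-4*z) dy ∧ dz ∧ dw
  d(-w*y - 3*x*z - y^2) includes (∂/∂x)(-w*y - 3*x*z - y^2) dx = (-3*z) dx, which multiplied by dz ∧ dw gives (-3*z) dx ∧ dz ∧ dw
  d(-w*y - 3*x*z - y^2) includes (∂/∂y)(-w*y - 3*x*z - y^2) dy = (-w - 2*y) dy, which multiplied by dz ∧ dw gives (-w - 2*y) dy ∧ dz ∧ dw
Collecting like 3-forms: d(omega) = (5*x) dx ∧ dy ∧ dw + (-w - 2*y - 4*z) dy ∧ dz ∧ dw + (-3*z) dx ∧ dz ∧ dw.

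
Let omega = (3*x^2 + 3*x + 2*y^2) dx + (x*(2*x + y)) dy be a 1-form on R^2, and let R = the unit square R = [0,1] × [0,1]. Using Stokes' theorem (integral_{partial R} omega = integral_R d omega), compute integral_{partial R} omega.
integral_(partial R) omega = 1/2

Stokes: integral_partial_R omega = integral_R d omega with d omega = (∂Q/∂x - ∂P/∂y) dx ∧ dy.
  ∂Q/∂x = 4*x + y
  ∂P/∂y = 4*y
  integrand = ∂Q/∂x - ∂P/∂y = 4*x - 3*y.
Integrating over R: integral_0^1 integral_0^1 (4*x - 3*y) dx dy = 1/2.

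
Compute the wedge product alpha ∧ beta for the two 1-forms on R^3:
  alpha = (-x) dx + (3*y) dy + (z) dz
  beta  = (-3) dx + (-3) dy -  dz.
alpha ∧ beta = (3*x + 9*y) dx ∧ dy + (x + 3*z) dx ∧ dz + (-3*y + 3*z) dy ∧ dz

Distribute the wedge, using dx_i ∧ dx_j = -dx_j ∧ dx_i and dx_i ∧ dx_i = 0. For each pair (i, j) with i < j, the coefficient of dx_i ∧ dx_j in alpha ∧ beta is (alpha_i * beta_j - alpha_j * beta_i). Collecting: alpha ∧ beta = (3*x + 9*y) dx ∧ dy + (x + 3*z) dx ∧ dz + (-3*y + 3*z) dy ∧ dz.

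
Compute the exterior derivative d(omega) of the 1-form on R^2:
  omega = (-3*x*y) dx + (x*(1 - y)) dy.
d(omega) = (3*x - y + 1) dx ∧ dy

For a 1-form omega = sum_i f_i dx_i, the exterior derivative is
  d(omega) = sum_{i < j} (∂f_j/∂x_i - ∂f_i/∂x_j) dx_i ∧ dx_j.
  coefficient of dx ∧ dy: ∂f_2/∂x - ∂f_1/∂y = ∂(x*(1 - y))/∂x - ∂(-3*x*y)/∂y = 3*x - y + 1
Assembling: d(omega) = (3*x - y + 1) dx ∧ dy.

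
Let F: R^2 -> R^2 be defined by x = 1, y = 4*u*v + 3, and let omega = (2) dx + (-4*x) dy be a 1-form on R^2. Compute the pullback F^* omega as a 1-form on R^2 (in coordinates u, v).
F^* omega = (-16*v) du + (-16*u) dv

Using F^*(f dg) = (f ∘ F) d(g ∘ F), substitute each coordinate x_i by F_i(u, v) in f_i, and replace dx_i by d F_i = (∂F_i/∂u) du + (∂F_i/∂v) dv.
  For the x component: f_1(F) = 2; d F_1 = (0) du + (0) dv
  For the y component: f_2(F) = -4; d F_2 = (4*v) du + (4*u) dv
Combining and collecting du, dv coefficients:
  coeff of du: -16*v
  coeff of dv: -16*u
F^* omega = (-16*v) du + (-16*u) dv.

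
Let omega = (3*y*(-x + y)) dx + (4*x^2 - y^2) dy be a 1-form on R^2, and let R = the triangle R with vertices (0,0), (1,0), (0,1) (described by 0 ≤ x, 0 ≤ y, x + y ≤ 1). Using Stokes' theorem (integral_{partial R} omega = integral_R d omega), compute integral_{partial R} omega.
integral_(partial R) omega = 5/6

Stokes: integral_partial_R omega = integral_R d omega with d omega = (∂Q/∂x - ∂P/∂y) dx ∧ dy.
  ∂Q/∂x = 8*x
  ∂P/∂y = -3*x + 6*y
  integrand = ∂Q/∂x - ∂P/∂y = 11*x - 6*y.
Integrating over R: integral_0^1 integral_0^{1-x} (11*x - 6*y) dy dx = 5/6.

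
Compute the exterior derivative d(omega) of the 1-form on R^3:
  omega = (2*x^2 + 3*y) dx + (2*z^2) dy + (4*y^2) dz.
d(omega) = (-3) dx ∧ dy + (8*y - 4*z) dy ∧ dz

For a 1-form omega = sum_i f_i dx_i, the exterior derivative is
  d(omega) = sum_{i < j} (∂f_j/∂x_i - ∂f_i/∂x_j) dx_i ∧ dx_j.
  coefficient of dx ∧ dy: ∂f_2/∂x - ∂f_1/∂y = ∂(2*z^2)/∂x - ∂(2*x^2 + 3*y)/∂y = -3
  coefficient of dy ∧ dz: ∂f_3/∂y - ∂f_2/∂z = ∂(4*y^2)/∂y - ∂(2*z^2)/∂z = 8*y - 4*z
Assembling: d(omega) = (-3) dx ∧ dy + (8*y - 4*z) dy ∧ dz.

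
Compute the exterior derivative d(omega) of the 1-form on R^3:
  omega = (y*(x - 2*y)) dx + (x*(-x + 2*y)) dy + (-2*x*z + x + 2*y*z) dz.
d(omega) = (-3*x + 6*y) dx ∧ dy + (1 - 2*z) dx ∧ dz + (2*z) dy ∧ dz

For a 1-form omega = sum_i f_i dx_i, the exterior derivative is
  d(omega) = sum_{i < j} (∂f_j/∂x_i - ∂f_i/∂x_j) dx_i ∧ dx_j.
  coefficient of dx ∧ dy: ∂f_2/∂x - ∂f_1/∂y = ∂(x*(-x + 2*y))/∂x - ∂(y*(x - 2*y))/∂y = -3*x + 6*y
  coefficient of dx ∧ dz: ∂f_3/∂x - ∂f_1/∂z = ∂(-2*x*z + x + 2*y*z)/∂x - ∂(y*(x - 2*y))/∂z = 1 - 2*z
  coefficient of dy ∧ dz: ∂f_3/∂y - ∂f_2/∂z = ∂(-2*x*z + x + 2*y*z)/∂y - ∂(x*(-x + 2*y))/∂z = 2*z
Assembling: d(omega) = (-3*x + 6*y) dx ∧ dy + (1 - 2*z) dx ∧ dz + (2*z) dy ∧ dz.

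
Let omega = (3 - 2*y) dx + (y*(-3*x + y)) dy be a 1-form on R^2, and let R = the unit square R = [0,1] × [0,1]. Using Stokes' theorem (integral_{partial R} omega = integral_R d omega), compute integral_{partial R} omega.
integral_(partial R) omega = 1/2

Stokes: integral_partial_R omega = integral_R d omega with d omega = (∂Q/∂x - ∂P/∂y) dx ∧ dy.
  ∂Q/∂x = -3*y
  ∂P/∂y = -2
  integrand = ∂Q/∂x - ∂P/∂y = 2 - 3*y.
Integrating over R: integral_0^1 integral_0^1 (2 - 3*y) dx dy = 1/2.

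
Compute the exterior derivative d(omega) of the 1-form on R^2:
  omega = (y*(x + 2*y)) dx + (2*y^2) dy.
d(omega) = (-x - 4*y) dx ∧ dy

For a 1-form omega = sum_i f_i dx_i, the exterior derivative is
  d(omega) = sum_{i < j} (∂f_j/∂x_i - ∂f_i/∂x_j) dx_i ∧ dx_j.
  coefficient of dx ∧ dy: ∂f_2/∂x - ∂f_1/∂y = ∂(2*y^2)/∂x - ∂(y*(x + 2*y))/∂y = -x - 4*y
Assembling: d(omega) = (-x - 4*y) dx ∧ dy.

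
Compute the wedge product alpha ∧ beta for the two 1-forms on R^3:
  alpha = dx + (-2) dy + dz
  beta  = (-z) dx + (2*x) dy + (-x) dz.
alpha ∧ beta = (2*x - 2*z) dx ∧ dy + (-x + z) dx ∧ dz

Distribute the wedge, using dx_i ∧ dx_j = -dx_j ∧ dx_i and dx_i ∧ dx_i = 0. For each pair (i, j) with i < j, the coefficient of dx_i ∧ dx_j in alpha ∧ beta is (alpha_i * beta_j - alpha_j * beta_i). Collecting: alpha ∧ beta = (2*x - 2*z) dx ∧ dy + (-x + z) dx ∧ dz.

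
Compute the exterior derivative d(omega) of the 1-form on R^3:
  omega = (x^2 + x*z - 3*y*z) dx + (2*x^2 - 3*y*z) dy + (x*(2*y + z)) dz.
d(omega) = (4*x + 3*z) dx ∧ dy + (-x + 5*y + z) dx ∧ dz + (2*x + 3*y) dy ∧ dz

For a 1-form omega = sum_i f_i dx_i, the exterior derivative is
  d(omega) = sum_{i < j} (∂f_j/∂x_i - ∂f_i/∂x_j) dx_i ∧ dx_j.
  coefficient of dx ∧ dy: ∂f_2/∂x - ∂f_1/∂y = ∂(2*x^2 - 3*y*z)/∂x - ∂(x^2 + x*z - 3*y*z)/∂y = 4*x + 3*z
  coefficient of dx ∧ dz: ∂f_3/∂x - ∂f_1/∂z = ∂(x*(2*y + z))/∂x - ∂(x^2 + x*z - 3*y*z)/∂z = -x + 5*y + z
  coefficient of dy ∧ dz: ∂f_3/∂y - ∂f_2/∂z = ∂(x*(2*y + z))/∂y - ∂(2*x^2 - 3*y*z)/∂z = 2*x + 3*y
Assembling: d(omega) = (4*x + 3*z) dx ∧ dy + (-x + 5*y + z) dx ∧ dz + (2*x + 3*y) dy ∧ dz.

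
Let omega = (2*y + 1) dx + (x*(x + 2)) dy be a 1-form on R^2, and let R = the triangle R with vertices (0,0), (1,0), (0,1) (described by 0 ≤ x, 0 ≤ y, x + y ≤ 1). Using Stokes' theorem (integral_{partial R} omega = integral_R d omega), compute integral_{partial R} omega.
integral_(partial R) omega = 1/3

Stokes: integral_partial_R omega = integral_R d omega with d omega = (∂Q/∂x - ∂P/∂y) dx ∧ dy.
  ∂Q/∂x = 2*x + 2
  ∂P/∂y = 2
  integrand = ∂Q/∂x - ∂P/∂y = 2*x.
Integrating over R: integral_0^1 integral_0^{1-x} (2*x) dy dx = 1/3.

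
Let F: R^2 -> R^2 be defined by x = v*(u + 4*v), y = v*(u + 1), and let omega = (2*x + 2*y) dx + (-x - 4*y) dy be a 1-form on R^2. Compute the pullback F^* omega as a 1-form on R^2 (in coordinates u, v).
F^* omega = (v^2*(-u + 4*v - 2)) du + (v*(-u^2 + 36*u*v - 7*u + 64*v^2 + 12*v - 4)) dv

Using F^*(f dg) = (f ∘ F) d(g ∘ F), substitute each coordinate x_i by F_i(u, v) in f_i, and replace dx_i by d F_i = (∂F_i/∂u) du + (∂F_i/∂v) dv.
  For the x component: f_1(F) = 2*v*(2*u + 4*v + 1); d F_1 = (v) du + (u + 8*v) dv
  For the y component: f_2(F) = v*(-5*u - 4*v - 4); d F_2 = (v) du + (u + 1) dv
Combining and collecting du, dv coefficients:
  coeff of du: v^2*(-u + 4*v - 2)
  coeff of dv: v*(-u^2 + 36*u*v - 7*u + 64*v^2 + 12*v - 4)
F^* omega = (v^2*(-u + 4*v - 2)) du + (v*(-u^2 + 36*u*v - 7*u + 64*v^2 + 12*v - 4)) dv.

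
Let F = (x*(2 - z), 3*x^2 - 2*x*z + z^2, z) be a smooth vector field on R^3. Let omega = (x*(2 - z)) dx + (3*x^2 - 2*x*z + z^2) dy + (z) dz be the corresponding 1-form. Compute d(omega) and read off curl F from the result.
d(omega) = (2*x - 2*z) dy ∧ dz + (-x) dz ∧ dx + (6*x - 2*z) dx ∧ dy; curl F = (2*x - 2*z, -x, 6*x - 2*z)

d omega = sum_{i<j} (∂f_j/∂x_i - ∂f_i/∂x_j) dx_i ∧ dx_j. Under the identification (dy ∧ dz, dz ∧ dx, dx ∧ dy) ↔ (e_x, e_y, e_z), the coefficients are exactly the components of curl F. Compute:
  ∂R/∂y - ∂Q/∂z = (0) - (-2*x + 2*z) = 2*x - 2*z
  ∂P/∂z - ∂R/∂x = (-x) - (0) = -x
  ∂Q/∂x - ∂P/∂y = (6*x - 2*z) - (0) = 6*x - 2*z.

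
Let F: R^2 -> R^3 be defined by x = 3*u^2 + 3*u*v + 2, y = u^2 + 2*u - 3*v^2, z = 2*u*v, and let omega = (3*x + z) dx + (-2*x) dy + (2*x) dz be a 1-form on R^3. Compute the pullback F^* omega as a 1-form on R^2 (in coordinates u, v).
F^* omega = (42*u^3 + 93*u^2*v - 12*u^2 + 45*u*v^2 - 12*u*v + 28*u + 26*v - 8) du + (39*u^3 + 81*u^2*v + 36*u*v^2 + 26*u + 24*v) dv

Using F^*(f dg) = (f ∘ F) d(g ∘ F), substitute each coordinate x_i by F_i(u, v) in f_i, and replace dx_i by d F_i = (∂F_i/∂u) du + (∂F_i/∂v) dv.
  For the x component: f_1(F) = 9*u^2 + 11*u*v + 6; d F_1 = (6*u + 3*v) du + (3*u) dv
  For the y component: f_2(F) = -6*u^2 - 6*u*v - 4; d F_2 = (2*u + 2) du + (-6*v) dv
  For the z component: f_3(F) = 6*u^2 + 6*u*v + 4; d F_3 = (2*v) du + (2*u) dv
Combining and collecting du, dv coefficients:
  coeff of du: 42*u^3 + 93*u^2*v - 12*u^2 + 45*u*v^2 - 12*u*v + 28*u + 26*v - 8
  coeff of dv: 39*u^3 + 81*u^2*v + 36*u*v^2 + 26*u + 24*v
F^* omega = (42*u^3 + 93*u^2*v - 12*u^2 + 45*u*v^2 - 12*u*v + 28*u + 26*v - 8) du + (39*u^3 + 81*u^2*v + 36*u*v^2 + 26*u + 24*v) dv.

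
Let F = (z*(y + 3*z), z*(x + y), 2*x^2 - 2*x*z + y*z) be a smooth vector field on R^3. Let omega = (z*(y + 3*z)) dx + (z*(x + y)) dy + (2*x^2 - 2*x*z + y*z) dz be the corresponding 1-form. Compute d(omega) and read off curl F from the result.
d(omega) = (-x - y + z) dy ∧ dz + (-4*x + y + 8*z) dz ∧ dx + (0) dx ∧ dy; curl F = (-x - y + z, -4*x + y + 8*z, 0)

d omega = sum_{i<j} (∂f_j/∂x_i - ∂f_i/∂x_j) dx_i ∧ dx_j. Under the identification (dy ∧ dz, dz ∧ dx, dx ∧ dy) ↔ (e_x, e_y, e_z), the coefficients are exactly the components of curl F. Compute:
  ∂R/∂y - ∂Q/∂z = (z) - (x + y) = -x - y + z
  ∂P/∂z - ∂R/∂x = (y + 6*z) - (4*x - 2*z) = -4*x + y + 8*z
  ∂Q/∂x - ∂P/∂y = (z) - (z) = 0.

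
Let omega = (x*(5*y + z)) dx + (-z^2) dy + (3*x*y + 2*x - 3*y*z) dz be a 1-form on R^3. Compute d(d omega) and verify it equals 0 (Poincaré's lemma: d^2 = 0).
d(d omega) = 0

Step 1: d omega = sum_{i<j} (∂f_j/∂x_i - ∂f_i/∂x_j) dx_i ∧ dx_j:
  coeff of dx ∧ dy: -5*x
  coeff of dx ∧ dz: -x + 3*y + 2
  coeff of dy ∧ dz: 3*x - z
Step 2: Apply d again to each 2-form coefficient. The only possible 3-form in R^3 is dx ∧ dy ∧ dz, with coefficient
  ∂(coeff of dy∧dz)/∂x - ∂(coeff of dx∧dz)/∂y + ∂(coeff of dx∧dy)/∂z
  = ∂/∂x (3*x - z) - ∂/∂y (-x + 3*y + 2) + ∂/∂z (-5*x).
Each of these terms simplifies to sums of mixed partials that cancel in pairs. The result is 0 (by equality of mixed partials for smooth functions — Schwarz / Clairaut).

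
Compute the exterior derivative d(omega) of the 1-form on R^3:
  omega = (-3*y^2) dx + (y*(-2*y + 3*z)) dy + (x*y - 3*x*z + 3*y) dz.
d(omega) = (6*y) dx ∧ dy + (y - 3*z) dx ∧ dz + (x - 3*y + 3) dy ∧ dz

For a 1-form omega = sum_i f_i dx_i, the exterior derivative is
  d(omega) = sum_{i < j} (∂f_j/∂x_i - ∂f_i/∂x_j) dx_i ∧ dx_j.
  coefficient of dx ∧ dy: ∂f_2/∂x - ∂f_1/∂y = ∂(y*(-2*y + 3*z))/∂x - ∂(-3*y^2)/∂y = 6*y
  coefficient of dx ∧ dz: ∂f_3/∂x - ∂f_1/∂z = ∂(x*y - 3*x*z + 3*y)/∂x - ∂(-3*y^2)/∂z = y - 3*z
  coefficient of dy ∧ dz: ∂f_3/∂y - ∂f_2/∂z = ∂(x*y - 3*x*z + 3*y)/∂y - ∂(y*(-2*y + 3*z))/∂z = x - 3*y + 3
Assembling: d(omega) = (6*y) dx ∧ dy + (y - 3*z) dx ∧ dz + (x - 3*y + 3) dy ∧ dz.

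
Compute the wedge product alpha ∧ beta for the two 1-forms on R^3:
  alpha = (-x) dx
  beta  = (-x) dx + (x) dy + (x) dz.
alpha ∧ beta = (-x^2) dx ∧ dy + (-x^2) dx ∧ dz

Distribute the wedge, using dx_i ∧ dx_j = -dx_j ∧ dx_i and dx_i ∧ dx_i = 0. For each pair (i, j) with i < j, the coefficient of dx_i ∧ dx_j in alpha ∧ beta is (alpha_i * beta_j - alpha_j * beta_i). Collecting: alpha ∧ beta = (-x^2) dx ∧ dy + (-x^2) dx ∧ dz.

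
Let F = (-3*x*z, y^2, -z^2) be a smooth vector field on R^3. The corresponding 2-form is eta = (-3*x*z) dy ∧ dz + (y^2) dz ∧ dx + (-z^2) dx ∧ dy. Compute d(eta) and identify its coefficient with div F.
d(eta) = (2*y - 5*z) dx ∧ dy ∧ dz; div F = 2*y - 5*z

For a 2-form in R^3 of the form above, applying d gives a 3-form with coefficient ∂P/∂x + ∂Q/∂y + ∂R/∂z:
  ∂P/∂x = -3*z
  ∂Q/∂y = 2*y
  ∂R/∂z = -2*z
Sum = 2*y - 5*z, which is exactly div F.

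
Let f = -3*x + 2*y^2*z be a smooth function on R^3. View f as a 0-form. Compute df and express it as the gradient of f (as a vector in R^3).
df = (-3) dx + (4*y*z) dy + (2*y^2) dz; grad f = (-3, 4*y*z, 2*y^2)

For a 0-form f, d f = (∂f/∂x) dx + (∂f/∂y) dy + (∂f/∂z) dz. The components of the vector representation are exactly the entries of grad f in Cartesian coordinates:
  ∂f/∂x = -3
  ∂f/∂y = 4*y*z
  ∂f/∂z = 2*y^2.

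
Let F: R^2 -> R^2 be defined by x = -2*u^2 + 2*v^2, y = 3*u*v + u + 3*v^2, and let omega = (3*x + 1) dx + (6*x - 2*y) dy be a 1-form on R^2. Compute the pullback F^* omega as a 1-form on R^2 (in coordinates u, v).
F^* omega = (24*u^3 - 36*u^2*v - 12*u^2 - 42*u*v^2 - 12*u*v - 6*u + 18*v^3 + 6*v^2) du + (-36*u^3 - 114*u^2*v - 6*u^2 - 18*u*v^2 - 12*u*v + 60*v^3 + 4*v) dv

Using F^*(f dg) = (f ∘ F) d(g ∘ F), substitute each coordinate x_i by F_i(u, v) in f_i, and replace dx_i by d F_i = (∂F_i/∂u) du + (∂F_i/∂v) dv.
  For the x component: f_1(F) = -6*u^2 + 6*v^2 + 1; d F_1 = (-4*u) du + (4*v) dv
  For the y component: f_2(F) = -12*u^2 - 6*u*v - 2*u + 6*v^2; d F_2 = (3*v + 1) du + (3*u + 6*v) dv
Combining and collecting du, dv coefficients:
  coeff of du: 24*u^3 - 36*u^2*v - 12*u^2 - 42*u*v^2 - 12*u*v - 6*u + 18*v^3 + 6*v^2
  coeff of dv: -36*u^3 - 114*u^2*v - 6*u^2 - 18*u*v^2 - 12*u*v + 60*v^3 + 4*v
F^* omega = (24*u^3 - 36*u^2*v - 12*u^2 - 42*u*v^2 - 12*u*v - 6*u + 18*v^3 + 6*v^2) du + (-36*u^3 - 114*u^2*v - 6*u^2 - 18*u*v^2 - 12*u*v + 60*v^3 + 4*v) dv.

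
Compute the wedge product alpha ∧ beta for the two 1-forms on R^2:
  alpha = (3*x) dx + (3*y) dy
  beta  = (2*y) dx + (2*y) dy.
alpha ∧ beta = (6*y*(x - y)) dx ∧ dy

Distribute the wedge, using dx_i ∧ dx_j = -dx_j ∧ dx_i and dx_i ∧ dx_i = 0. For each pair (i, j) with i < j, the coefficient of dx_i ∧ dx_j in alpha ∧ beta is (alpha_i * beta_j - alpha_j * beta_i). Collecting: alpha ∧ beta = (6*y*(x - y)) dx ∧ dy.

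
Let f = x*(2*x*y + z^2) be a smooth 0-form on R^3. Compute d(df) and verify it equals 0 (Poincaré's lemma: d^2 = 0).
d(df) = 0

Step 1: df = sum_i (∂f/∂x_i) dx_i = (4*x*y + z^2) dx + (2*x^2) dy + (2*x*z) dz.
Step 2: Apply d again. Using the 1-form formula, the coefficient of dx ∧ dy in d(df) is ∂^2 f/∂x ∂y - ∂^2 f/∂y ∂x = (4*x) - (4*x) = 0 (equality of mixed partials for smooth f).
Similarly for dx ∧ dz and dy ∧ dz — all coefficients vanish. So d(df) = 0.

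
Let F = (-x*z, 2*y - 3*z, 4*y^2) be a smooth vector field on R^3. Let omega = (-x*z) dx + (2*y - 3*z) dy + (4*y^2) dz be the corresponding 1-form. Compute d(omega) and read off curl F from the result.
d(omega) = (8*y + 3) dy ∧ dz + (-x) dz ∧ dx + (0) dx ∧ dy; curl F = (8*y + 3, -x, 0)

d omega = sum_{i<j} (∂f_j/∂x_i - ∂f_i/∂x_j) dx_i ∧ dx_j. Under the identification (dy ∧ dz, dz ∧ dx, dx ∧ dy) ↔ (e_x, e_y, e_z), the coefficients are exactly the components of curl F. Compute:
  ∂R/∂y - ∂Q/∂z = (8*y) - (-3) = 8*y + 3
  ∂P/∂z - ∂R/∂x = (-x) - (0) = -x
  ∂Q/∂x - ∂P/∂y = (0) - (0) = 0.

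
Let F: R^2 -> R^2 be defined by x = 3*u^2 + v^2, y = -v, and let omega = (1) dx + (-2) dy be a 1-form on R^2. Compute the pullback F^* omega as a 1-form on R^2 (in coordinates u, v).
F^* omega = (6*u) du + (2*v + 2) dv

Using F^*(f dg) = (f ∘ F) d(g ∘ F), substitute each coordinate x_i by F_i(u, v) in f_i, and replace dx_i by d F_i = (∂F_i/∂u) du + (∂F_i/∂v) dv.
  For the x component: f_1(F) = 1; d F_1 = (6*u) du + (2*v) dv
  For the y component: f_2(F) = -2; d F_2 = (0) du + (-1) dv
Combining and collecting du, dv coefficients:
  coeff of du: 6*u
  coeff of dv: 2*v + 2
F^* omega = (6*u) du + (2*v + 2) dv.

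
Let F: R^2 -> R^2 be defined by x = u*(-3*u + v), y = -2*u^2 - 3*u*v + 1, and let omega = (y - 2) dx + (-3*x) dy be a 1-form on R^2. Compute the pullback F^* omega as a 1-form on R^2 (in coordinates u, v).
F^* omega = (-24*u^3 + u^2*v + 6*u*v^2 + 6*u - v) du + (u*(-29*u^2 + 6*u*v - 1)) dv

Using F^*(f dg) = (f ∘ F) d(g ∘ F), substitute each coordinate x_i by F_i(u, v) in f_i, and replace dx_i by d F_i = (∂F_i/∂u) du + (∂F_i/∂v) dv.
  For the x component: f_1(F) = -2*u^2 - 3*u*v - 1; d F_1 = (-6*u + v) du + (u) dv
  For the y component: f_2(F) = 3*u*(3*u - v); d F_2 = (-4*u - 3*v) du + (-3*u) dv
Combining and collecting du, dv coefficients:
  coeff of du: -24*u^3 + u^2*v + 6*u*v^2 + 6*u - v
  coeff of dv: u*(-29*u^2 + 6*u*v - 1)
F^* omega = (-24*u^3 + u^2*v + 6*u*v^2 + 6*u - v) du + (u*(-29*u^2 + 6*u*v - 1)) dv.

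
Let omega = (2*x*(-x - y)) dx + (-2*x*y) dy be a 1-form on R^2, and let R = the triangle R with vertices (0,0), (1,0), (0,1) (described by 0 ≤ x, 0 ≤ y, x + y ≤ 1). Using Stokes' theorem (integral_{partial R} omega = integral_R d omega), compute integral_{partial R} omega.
integral_(partial R) omega = 0

Stokes: integral_partial_R omega = integral_R d omega with d omega = (∂Q/∂x - ∂P/∂y) dx ∧ dy.
  ∂Q/∂x = -2*y
  ∂P/∂y = -2*x
  integrand = ∂Q/∂x - ∂P/∂y = 2*x - 2*y.
Integrating over R: integral_0^1 integral_0^{1-x} (2*x - 2*y) dy dx = 0.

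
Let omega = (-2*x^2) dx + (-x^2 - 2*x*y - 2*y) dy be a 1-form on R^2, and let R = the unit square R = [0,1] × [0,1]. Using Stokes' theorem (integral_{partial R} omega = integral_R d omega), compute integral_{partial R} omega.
integral_(partial R) omega = -2

Stokes: integral_partial_R omega = integral_R d omega with d omega = (∂Q/∂x - ∂P/∂y) dx ∧ dy.
  ∂Q/∂x = -2*x - 2*y
  ∂P/∂y = 0
  integrand = ∂Q/∂x - ∂P/∂y = -2*x - 2*y.
Integrating over R: integral_0^1 integral_0^1 (-2*x - 2*y) dx dy = -2.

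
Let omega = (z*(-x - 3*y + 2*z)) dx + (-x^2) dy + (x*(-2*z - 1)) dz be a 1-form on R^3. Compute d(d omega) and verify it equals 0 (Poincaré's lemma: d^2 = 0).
d(d omega) = 0

Step 1: d omega = sum_{i<j} (∂f_j/∂x_i - ∂f_i/∂x_j) dx_i ∧ dx_j:
  coeff of dx ∧ dy: -2*x + 3*z
  coeff of dx ∧ dz: x + 3*y - 6*z - 1
  coeff of dy ∧ dz: 0
Step 2: Apply d again to each 2-form coefficient. The only possible 3-form in R^3 is dx ∧ dy ∧ dz, with coefficient
  ∂(coeff of dy∧dz)/∂x - ∂(coeff of dx∧dz)/∂y + ∂(coeff of dx∧dy)/∂z
  = ∂/∂x (0) - ∂/∂y (x + 3*y - 6*z - 1) + ∂/∂z (-2*x + 3*z).
Each of these terms simplifies to sums of mixed partials that cancel in pairs. The result is 0 (by equality of mixed partials for smooth functions — Schwarz / Clairaut).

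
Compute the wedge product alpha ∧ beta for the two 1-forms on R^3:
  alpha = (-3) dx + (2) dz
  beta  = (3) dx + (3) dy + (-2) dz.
alpha ∧ beta = (-9) dx ∧ dy + (-6) dy ∧ dz

Distribute the wedge, using dx_i ∧ dx_j = -dx_j ∧ dx_i and dx_i ∧ dx_i = 0. For each pair (i, j) with i < j, the coefficient of dx_i ∧ dx_j in alpha ∧ beta is (alpha_i * beta_j - alpha_j * beta_i). Collecting: alpha ∧ beta = (-9) dx ∧ dy + (-6) dy ∧ dz.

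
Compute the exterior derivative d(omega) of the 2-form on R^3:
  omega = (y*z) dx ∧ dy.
d(omega) = (y) dx ∧ dy ∧ dz

For a 2-form omega = sum_{i<j} g_{ij} dx_i ∧ dx_j, the exterior derivative is
  d(omega) = sum_{i<j} d(g_{ij}) ∧ dx_i ∧ dx_j = sum_{i<j, k} (∂g_{ij}/∂x_k) dx_k ∧ dx_i ∧ dx_j.
Expand each term, using dx_k ∧ dx_i ∧ dx_j = sgn(permutation) dx_{(a)} ∧ dx_{(b)} ∧ dx_{(c)} with (a < b < c) sorted:
  d(y*z) includes (∂/∂z)(y*z) dz = (y) dz, which multiplied by dx ∧ dy gives (y) dx ∧ dy ∧ dz
Collecting like 3-forms: d(omega) = (y) dx ∧ dy ∧ dz.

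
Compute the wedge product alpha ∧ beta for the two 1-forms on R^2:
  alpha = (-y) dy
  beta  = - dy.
alpha ∧ beta = 0

Distribute the wedge, using dx_i ∧ dx_j = -dx_j ∧ dx_i and dx_i ∧ dx_i = 0. For each pair (i, j) with i < j, the coefficient of dx_i ∧ dx_j in alpha ∧ beta is (alpha_i * beta_j - alpha_j * beta_i). Collecting: alpha ∧ beta = 0.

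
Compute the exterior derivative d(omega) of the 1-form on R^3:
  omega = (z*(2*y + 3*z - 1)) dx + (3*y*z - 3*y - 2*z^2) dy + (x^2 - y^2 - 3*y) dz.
d(omega) = (-2*z) dx ∧ dy + (2*x - 2*y - 6*z + 1) dx ∧ dz + (-5*y + 4*z - 3) dy ∧ dz

For a 1-form omega = sum_i f_i dx_i, the exterior derivative is
  d(omega) = sum_{i < j} (∂f_j/∂x_i - ∂f_i/∂x_j) dx_i ∧ dx_j.
  coefficient of dx ∧ dy: ∂f_2/∂x - ∂f_1/∂y = ∂(3*y*z - 3*y - 2*z^2)/∂x - ∂(z*(2*y + 3*z - 1))/∂y = -2*z
  coefficient of dx ∧ dz: ∂f_3/∂x - ∂f_1/∂z = ∂(x^2 - y^2 - 3*y)/∂x - ∂(z*(2*y + 3*z - 1))/∂z = 2*x - 2*y - 6*z + 1
  coefficient of dy ∧ dz: ∂f_3/∂y - ∂f_2/∂z = ∂(x^2 - y^2 - 3*y)/∂y - ∂(3*y*z - 3*y - 2*z^2)/∂z = -5*y + 4*z - 3
Assembling: d(omega) = (-2*z) dx ∧ dy + (2*x - 2*y - 6*z + 1) dx ∧ dz + (-5*y + 4*z - 3) dy ∧ dz.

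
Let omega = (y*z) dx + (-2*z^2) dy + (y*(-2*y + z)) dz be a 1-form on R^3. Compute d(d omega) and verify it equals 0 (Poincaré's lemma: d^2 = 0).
d(d omega) = 0

Step 1: d omega = sum_{i<j} (∂f_j/∂x_i - ∂f_i/∂x_j) dx_i ∧ dx_j:
  coeff of dx ∧ dy: -z
  coeff of dx ∧ dz: -y
  coeff of dy ∧ dz: -4*y + 5*z
Step 2: Apply d again to each 2-form coefficient. The only possible 3-form in R^3 is dx ∧ dy ∧ dz, with coefficient
  ∂(coeff of dy∧dz)/∂x - ∂(coeff of dx∧dz)/∂y + ∂(coeff of dx∧dy)/∂z
  = ∂/∂x (-4*y + 5*z) - ∂/∂y (-y) + ∂/∂z (-z).
Each of these terms simplifies to sums of mixed partials that cancel in pairs. The result is 0 (by equality of mixed partials for smooth functions — Schwarz / Clairaut).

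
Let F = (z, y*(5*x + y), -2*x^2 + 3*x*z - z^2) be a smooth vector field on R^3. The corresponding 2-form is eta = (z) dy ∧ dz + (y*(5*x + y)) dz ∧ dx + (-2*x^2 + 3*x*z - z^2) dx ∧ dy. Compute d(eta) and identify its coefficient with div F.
d(eta) = (8*x + 2*y - 2*z) dx ∧ dy ∧ dz; div F = 8*x + 2*y - 2*z

For a 2-form in R^3 of the form above, applying d gives a 3-form with coefficient ∂P/∂x + ∂Q/∂y + ∂R/∂z:
  ∂P/∂x = 0
  ∂Q/∂y = 5*x + 2*y
  ∂R/∂z = 3*x - 2*z
Sum = 8*x + 2*y - 2*z, which is exactly div F.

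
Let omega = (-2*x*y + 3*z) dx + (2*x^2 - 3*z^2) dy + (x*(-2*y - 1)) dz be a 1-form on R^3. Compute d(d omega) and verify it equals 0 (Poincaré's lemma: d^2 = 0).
d(d omega) = 0

Step 1: d omega = sum_{i<j} (∂f_j/∂x_i - ∂f_i/∂x_j) dx_i ∧ dx_j:
  coeff of dx ∧ dy: 6*x
  coeff of dx ∧ dz: -2*y - 4
  coeff of dy ∧ dz: -2*x + 6*z
Step 2: Apply d again to each 2-form coefficient. The only possible 3-form in R^3 is dx ∧ dy ∧ dz, with coefficient
  ∂(coeff of dy∧dz)/∂x - ∂(coeff of dx∧dz)/∂y + ∂(coeff of dx∧dy)/∂z
  = ∂/∂x (-2*x + 6*z) - ∂/∂y (-2*y - 4) + ∂/∂z (6*x).
Each of these terms simplifies to sums of mixed partials that cancel in pairs. The result is 0 (by equality of mixed partials for smooth functions — Schwarz / Clairaut).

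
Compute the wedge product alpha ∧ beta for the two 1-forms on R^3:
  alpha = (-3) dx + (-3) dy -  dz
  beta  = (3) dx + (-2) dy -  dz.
alpha ∧ beta = (15) dx ∧ dy + (6) dx ∧ dz + (1) dy ∧ dz

Distribute the wedge, using dx_i ∧ dx_j = -dx_j ∧ dx_i and dx_i ∧ dx_i = 0. For each pair (i, j) with i < j, the coefficient of dx_i ∧ dx_j in alpha ∧ beta is (alpha_i * beta_j - alpha_j * beta_i). Collecting: alpha ∧ beta = (15) dx ∧ dy + (6) dx ∧ dz + (1) dy ∧ dz.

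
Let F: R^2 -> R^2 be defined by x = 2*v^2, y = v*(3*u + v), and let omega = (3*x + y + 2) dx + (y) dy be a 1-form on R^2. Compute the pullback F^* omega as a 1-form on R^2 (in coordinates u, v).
F^* omega = (3*v^2*(3*u + v)) du + (v*(9*u^2 + 21*u*v + 30*v^2 + 8)) dv

Using F^*(f dg) = (f ∘ F) d(g ∘ F), substitute each coordinate x_i by F_i(u, v) in f_i, and replace dx_i by d F_i = (∂F_i/∂u) du + (∂F_i/∂v) dv.
  For the x component: f_1(F) = 3*u*v + 7*v^2 + 2; d F_1 = (0) du + (4*v) dv
  For the y component: f_2(F) = v*(3*u + v); d F_2 = (3*v) du + (3*u + 2*v) dv
Combining and collecting du, dv coefficients:
  coeff of du: 3*v^2*(3*u + v)
  coeff of dv: v*(9*u^2 + 21*u*v + 30*v^2 + 8)
F^* omega = (3*v^2*(3*u + v)) du + (v*(9*u^2 + 21*u*v + 30*v^2 + 8)) dv.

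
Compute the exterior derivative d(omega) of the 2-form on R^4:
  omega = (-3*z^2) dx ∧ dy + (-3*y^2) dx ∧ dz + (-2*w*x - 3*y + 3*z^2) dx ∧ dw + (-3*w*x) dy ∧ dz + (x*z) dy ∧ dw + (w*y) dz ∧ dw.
d(omega) = (-3*w + 6*y - 6*z) dx ∧ dy ∧ dz + (z + 3) dx ∧ dy ∧ dw + (-6*z) dx ∧ dz ∧ dw + (w - 4*x) dy ∧ dz ∧ dw

For a 2-form omega = sum_{i<j} g_{ij} dx_i ∧ dx_j, the exterior derivative is
  d(omega) = sum_{i<j} d(g_{ij}) ∧ dx_i ∧ dx_j = sum_{i<j, k} (∂g_{ij}/∂x_k) dx_k ∧ dx_i ∧ dx_j.
Expand each term, using dx_k ∧ dx_i ∧ dx_j = sgn(permutation) dx_{(a)} ∧ dx_{(b)} ∧ dx_{(c)} with (a < b < c) sorted:
  d(-3*z^2) includes (∂/∂z)(-3*z^2) dz = (-6*z) dz, which multiplied by dx ∧ dy gives (-6*z) dx ∧ dy ∧ dz
  d(-3*y^2) includes (∂/∂y)(-3*y^2) dy = (-6*y) dy, which multiplied by dx ∧ dz gives (6*y) dx ∧ dy ∧ dz
  d(-2*w*x - 3*y + 3*z^2) includes (∂/∂y)(-2*w*x - 3*y + 3*z^2) dy = (-3) dy, which multiplied by dx ∧ dw gives (3) dx ∧ dy ∧ dw
  d(-2*w*x - 3*y + 3*z^2) includes (∂/∂z)(-2*w*x - 3*y + 3*z^2) dz = (6*z) dz, which multiplied by dx ∧ dw gives (-6*z) dx ∧ dz ∧ dw
  d(-3*w*x) includes (∂/∂x)(-3*w*x) dx = (-3*w) dx, which multiplied by dy ∧ dz gives (-3*w) dx ∧ dy ∧ dz
  d(-3*w*x) includes (∂/∂w)(-3*w*x) dw = (-3*x) dw, which multiplied by dy ∧ dz gives (-3*x) dy ∧ dz ∧ dw
  d(x*z) includes (∂/∂x)(x*z) dx = (z) dx, which multiplied by dy ∧ dw gives (z) dx ∧ dy ∧ dw
  d(x*z) includes (∂/∂z)(x*z) dz = (x) dz, which multiplied by dy ∧ dw gives (-x) dy ∧ dz ∧ dw
  d(w*y) includes (∂/∂y)(w*y) dy = (w) dy, which multiplied by dz ∧ dw gives (w) dy ∧ dz ∧ dw
Collecting like 3-forms: d(omega) = (-3*w + 6*y - 6*z) dx ∧ dy ∧ dz + (z + 3) dx ∧ dy ∧ dw + (-6*z) dx ∧ dz ∧ dw + (w - 4*x) dy ∧ dz ∧ dw.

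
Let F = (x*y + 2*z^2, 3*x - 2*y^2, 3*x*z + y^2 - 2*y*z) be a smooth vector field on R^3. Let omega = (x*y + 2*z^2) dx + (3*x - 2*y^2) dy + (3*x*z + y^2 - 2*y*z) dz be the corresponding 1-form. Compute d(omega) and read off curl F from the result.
d(omega) = (2*y - 2*z) dy ∧ dz + (z) dz ∧ dx + (3 - x) dx ∧ dy; curl F = (2*y - 2*z, z, 3 - x)

d omega = sum_{i<j} (∂f_j/∂x_i - ∂f_i/∂x_j) dx_i ∧ dx_j. Under the identification (dy ∧ dz, dz ∧ dx, dx ∧ dy) ↔ (e_x, e_y, e_z), the coefficients are exactly the components of curl F. Compute:
  ∂R/∂y - ∂Q/∂z = (2*y - 2*z) - (0) = 2*y - 2*z
  ∂P/∂z - ∂R/∂x = (4*z) - (3*z) = z
  ∂Q/∂x - ∂P/∂y = (3) - (x) = 3 - x.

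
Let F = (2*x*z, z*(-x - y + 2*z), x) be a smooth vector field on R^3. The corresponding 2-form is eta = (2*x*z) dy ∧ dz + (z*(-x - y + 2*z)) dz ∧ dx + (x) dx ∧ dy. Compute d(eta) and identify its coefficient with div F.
d(eta) = (z) dx ∧ dy ∧ dz; div F = z

For a 2-form in R^3 of the form above, applying d gives a 3-form with coefficient ∂P/∂x + ∂Q/∂y + ∂R/∂z:
  ∂P/∂x = 2*z
  ∂Q/∂y = -z
  ∂R/∂z = 0
Sum = z, which is exactly div F.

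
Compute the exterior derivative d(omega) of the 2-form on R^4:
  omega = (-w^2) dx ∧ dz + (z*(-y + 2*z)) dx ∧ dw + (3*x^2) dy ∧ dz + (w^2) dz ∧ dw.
d(omega) = (-2*w + y - 4*z) dx ∧ dz ∧ dw + (z) dx ∧ dy ∧ dw + (6*x) dx ∧ dy ∧ dz

For a 2-form omega = sum_{i<j} g_{ij} dx_i ∧ dx_j, the exterior derivative is
  d(omega) = sum_{i<j} d(g_{ij}) ∧ dx_i ∧ dx_j = sum_{i<j, k} (∂g_{ij}/∂x_k) dx_k ∧ dx_i ∧ dx_j.
Expand each term, using dx_k ∧ dx_i ∧ dx_j = sgn(permutation) dx_{(a)} ∧ dx_{(b)} ∧ dx_{(c)} with (a < b < c) sorted:
  d(-w^2) includes (∂/∂w)(-w^2) dw = (-2*w) dw, which multiplied by dx ∧ dz gives (-2*w) dx ∧ dz ∧ dw
  d(z*(-y + 2*z)) includes (∂/∂y)(z*(-y + 2*z)) dy = (-z) dy, which multiplied by dx ∧ dw gives (z) dx ∧ dy ∧ dw
  d(z*(-y + 2*z)) includes (∂/∂z)(z*(-y + 2*z)) dz = (-y + 4*z) dz, which multiplied by dx ∧ dw gives (y - 4*z) dx ∧ dz ∧ dw
  d(3*x^2) includes (∂/∂x)(3*x^2) dx = (6*x) dx, which multiplied by dy ∧ dz gives (6*x) dx ∧ dy ∧ dz
Collecting like 3-forms: d(omega) = (-2*w + y - 4*z) dx ∧ dz ∧ dw + (z) dx ∧ dy ∧ dw + (6*x) dx ∧ dy ∧ dz.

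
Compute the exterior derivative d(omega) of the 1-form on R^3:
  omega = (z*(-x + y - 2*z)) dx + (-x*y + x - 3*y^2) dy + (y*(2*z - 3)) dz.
d(omega) = (-y - z + 1) dx ∧ dy + (x - y + 4*z) dx ∧ dz + (2*z - 3) dy ∧ dz

For a 1-form omega = sum_i f_i dx_i, the exterior derivative is
  d(omega) = sum_{i < j} (∂f_j/∂x_i - ∂f_i/∂x_j) dx_i ∧ dx_j.
  coefficient of dx ∧ dy: ∂f_2/∂x - ∂f_1/∂y = ∂(-x*y + x - 3*y^2)/∂x - ∂(z*(-x + y - 2*z))/∂y = -y - z + 1
  coefficient of dx ∧ dz: ∂f_3/∂x - ∂f_1/∂z = ∂(y*(2*z - 3))/∂x - ∂(z*(-x + y - 2*z))/∂z = x - y + 4*z
  coefficient of dy ∧ dz: ∂f_3/∂y - ∂f_2/∂z = ∂(y*(2*z - 3))/∂y - ∂(-x*y + x - 3*y^2)/∂z = 2*z - 3
Assembling: d(omega) = (-y - z + 1) dx ∧ dy + (x - y + 4*z) dx ∧ dz + (2*z - 3) dy ∧ dz.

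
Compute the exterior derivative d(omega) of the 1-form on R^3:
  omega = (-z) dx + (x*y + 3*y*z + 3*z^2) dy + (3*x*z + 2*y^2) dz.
d(omega) = (y) dx ∧ dy + (3*z + 1) dx ∧ dz + (y - 6*z) dy ∧ dz

For a 1-form omega = sum_i f_i dx_i, the exterior derivative is
  d(omega) = sum_{i < j} (∂f_j/∂x_i - ∂f_i/∂x_j) dx_i ∧ dx_j.
  coefficient of dx ∧ dy: ∂f_2/∂x - ∂f_1/∂y = ∂(x*y + 3*y*z + 3*z^2)/∂x - ∂(-z)/∂y = y
  coefficient of dx ∧ dz: ∂f_3/∂x - ∂f_1/∂z = ∂(3*x*z + 2*y^2)/∂x - ∂(-z)/∂z = 3*z + 1
  coefficient of dy ∧ dz: ∂f_3/∂y - ∂f_2/∂z = ∂(3*x*z + 2*y^2)/∂y - ∂(x*y + 3*y*z + 3*z^2)/∂z = y - 6*z
Assembling: d(omega) = (y) dx ∧ dy + (3*z + 1) dx ∧ dz + (y - 6*z) dy ∧ dz.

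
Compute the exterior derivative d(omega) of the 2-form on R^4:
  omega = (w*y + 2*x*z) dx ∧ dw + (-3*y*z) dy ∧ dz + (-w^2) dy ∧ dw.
d(omega) = (-w) dx ∧ dy ∧ dw + (-2*x) dx ∧ dz ∧ dw

For a 2-form omega = sum_{i<j} g_{ij} dx_i ∧ dx_j, the exterior derivative is
  d(omega) = sum_{i<j} d(g_{ij}) ∧ dx_i ∧ dx_j = sum_{i<j, k} (∂g_{ij}/∂x_k) dx_k ∧ dx_i ∧ dx_j.
Expand each term, using dx_k ∧ dx_i ∧ dx_j = sgn(permutation) dx_{(a)} ∧ dx_{(b)} ∧ dx_{(c)} with (a < b < c) sorted:
  d(w*y + 2*x*z) includes (∂/∂y)(w*y + 2*x*z) dy = (w) dy, which multiplied by dx ∧ dw gives (-w) dx ∧ dy ∧ dw
  d(w*y + 2*x*z) includes (∂/∂z)(w*y + 2*x*z) dz = (2*x) dz, which multiplied by dx ∧ dw gives (-2*x) dx ∧ dz ∧ dw
Collecting like 3-forms: d(omega) = (-w) dx ∧ dy ∧ dw + (-2*x) dx ∧ dz ∧ dw.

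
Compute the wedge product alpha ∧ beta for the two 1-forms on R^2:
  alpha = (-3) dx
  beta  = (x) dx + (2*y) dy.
alpha ∧ beta = (-6*y) dx ∧ dy

Distribute the wedge, using dx_i ∧ dx_j = -dx_j ∧ dx_i and dx_i ∧ dx_i = 0. For each pair (i, j) with i < j, the coefficient of dx_i ∧ dx_j in alpha ∧ beta is (alpha_i * beta_j - alpha_j * beta_i). Collecting: alpha ∧ beta = (-6*y) dx ∧ dy.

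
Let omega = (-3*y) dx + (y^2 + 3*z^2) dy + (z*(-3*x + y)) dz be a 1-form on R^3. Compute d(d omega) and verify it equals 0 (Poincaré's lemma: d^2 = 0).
d(d omega) = 0

Step 1: d omega = sum_{i<j} (∂f_j/∂x_i - ∂f_i/∂x_j) dx_i ∧ dx_j:
  coeff of dx ∧ dy: 3
  coeff of dx ∧ dz: -3*z
  coeff of dy ∧ dz: -5*z
Step 2: Apply d again to each 2-form coefficient. The only possible 3-form in R^3 is dx ∧ dy ∧ dz, with coefficient
  ∂(coeff of dy∧dz)/∂x - ∂(coeff of dx∧dz)/∂y + ∂(coeff of dx∧dy)/∂z
  = ∂/∂x (-5*z) - ∂/∂y (-3*z) + ∂/∂z (3).
Each of these terms simplifies to sums of mixed partials that cancel in pairs. The result is 0 (by equality of mixed partials for smooth functions — Schwarz / Clairaut).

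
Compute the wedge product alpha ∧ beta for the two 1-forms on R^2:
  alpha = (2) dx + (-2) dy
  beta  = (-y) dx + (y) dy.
alpha ∧ beta = 0

Distribute the wedge, using dx_i ∧ dx_j = -dx_j ∧ dx_i and dx_i ∧ dx_i = 0. For each pair (i, j) with i < j, the coefficient of dx_i ∧ dx_j in alpha ∧ beta is (alpha_i * beta_j - alpha_j * beta_i). Collecting: alpha ∧ beta = 0.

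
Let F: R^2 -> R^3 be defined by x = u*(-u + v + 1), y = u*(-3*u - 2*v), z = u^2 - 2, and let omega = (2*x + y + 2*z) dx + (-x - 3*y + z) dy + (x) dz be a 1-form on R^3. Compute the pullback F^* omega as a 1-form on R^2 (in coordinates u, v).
F^* omega = (-62*u^3 - 53*u^2*v + u^2 - 10*u*v^2 + 4*u*v + 22*u - 4) du + (u^2*(-25*u - 10*v + 4)) dv

Using F^*(f dg) = (f ∘ F) d(g ∘ F), substitute each coordinate x_i by F_i(u, v) in f_i, and replace dx_i by d F_i = (∂F_i/∂u) du + (∂F_i/∂v) dv.
  For the x component: f_1(F) = -3*u^2 + 2*u - 4; d F_1 = (-2*u + v + 1) du + (u) dv
  For the y component: f_2(F) = 11*u^2 + 5*u*v - u - 2; d F_2 = (-6*u - 2*v) du + (-2*u) dv
  For the z component: f_3(F) = u*(-u + v + 1); d F_3 = (2*u) du + (0) dv
Combining and collecting du, dv coefficients:
  coeff of du: -62*u^3 - 53*u^2*v + u^2 - 10*u*v^2 + 4*u*v + 22*u - 4
  coeff of dv: u^2*(-25*u - 10*v + 4)
F^* omega = (-62*u^3 - 53*u^2*v + u^2 - 10*u*v^2 + 4*u*v + 22*u - 4) du + (u^2*(-25*u - 10*v + 4)) dv.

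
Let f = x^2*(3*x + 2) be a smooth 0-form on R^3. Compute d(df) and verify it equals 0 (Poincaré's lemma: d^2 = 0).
d(df) = 0

Step 1: df = sum_i (∂f/∂x_i) dx_i = (x*(9*x + 4)) dx + (0) dy + (0) dz.
Step 2: Apply d again. Using the 1-form formula, the coefficient of dx ∧ dy in d(df) is ∂^2 f/∂x ∂y - ∂^2 f/∂y ∂x = (0) - (0) = 0 (equality of mixed partials for smooth f).
Similarly for dx ∧ dz and dy ∧ dz — all coefficients vanish. So d(df) = 0.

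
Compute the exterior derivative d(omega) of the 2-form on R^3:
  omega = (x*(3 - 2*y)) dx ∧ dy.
d(omega) = 0

For a 2-form omega = sum_{i<j} g_{ij} dx_i ∧ dx_j, the exterior derivative is
  d(omega) = sum_{i<j} d(g_{ij}) ∧ dx_i ∧ dx_j = sum_{i<j, k} (∂g_{ij}/∂x_k) dx_k ∧ dx_i ∧ dx_j.
Expand each term, using dx_k ∧ dx_i ∧ dx_j = sgn(permutation) dx_{(a)} ∧ dx_{(b)} ∧ dx_{(c)} with (a < b < c) sorted:

Collecting like 3-forms: d(omega) = 0.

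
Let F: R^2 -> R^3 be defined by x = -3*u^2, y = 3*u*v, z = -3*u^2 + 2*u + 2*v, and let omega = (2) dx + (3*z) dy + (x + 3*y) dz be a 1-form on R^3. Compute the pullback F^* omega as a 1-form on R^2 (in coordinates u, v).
F^* omega = (18*u^3 - 81*u^2*v - 6*u^2 + 36*u*v - 12*u + 18*v^2) du + (3*u*(-9*u^2 + 4*u + 12*v)) dv

Using F^*(f dg) = (f ∘ F) d(g ∘ F), substitute each coordinate x_i by F_i(u, v) in f_i, and replace dx_i by d F_i = (∂F_i/∂u) du + (∂F_i/∂v) dv.
  For the x component: f_1(F) = 2; d F_1 = (-6*u) du + (0) dv
  For the y component: f_2(F) = -9*u^2 + 6*u + 6*v; d F_2 = (3*v) du + (3*u) dv
  For the z component: f_3(F) = 3*u*(-u + 3*v); d F_3 = (2 - 6*u) du + (2) dv
Combining and collecting du, dv coefficients:
  coeff of du: 18*u^3 - 81*u^2*v - 6*u^2 + 36*u*v - 12*u + 18*v^2
  coeff of dv: 3*u*(-9*u^2 + 4*u + 12*v)
F^* omega = (18*u^3 - 81*u^2*v - 6*u^2 + 36*u*v - 12*u + 18*v^2) du + (3*u*(-9*u^2 + 4*u + 12*v)) dv.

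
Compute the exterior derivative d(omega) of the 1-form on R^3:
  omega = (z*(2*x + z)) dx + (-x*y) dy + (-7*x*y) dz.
d(omega) = (-y) dx ∧ dy + (-2*x - 7*y - 2*z) dx ∧ dz + (-7*x) dy ∧ dz

For a 1-form omega = sum_i f_i dx_i, the exterior derivative is
  d(omega) = sum_{i < j} (∂f_j/∂x_i - ∂f_i/∂x_j) dx_i ∧ dx_j.
  coefficient of dx ∧ dy: ∂f_2/∂x - ∂f_1/∂y = ∂(-x*y)/∂x - ∂(z*(2*x + z))/∂y = -y
  coefficient of dx ∧ dz: ∂f_3/∂x - ∂f_1/∂z = ∂(-7*x*y)/∂x - ∂(z*(2*x + z))/∂z = -2*x - 7*y - 2*z
  coefficient of dy ∧ dz: ∂f_3/∂y - ∂f_2/∂z = ∂(-7*x*y)/∂y - ∂(-x*y)/∂z = -7*x
Assembling: d(omega) = (-y) dx ∧ dy + (-2*x - 7*y - 2*z) dx ∧ dz + (-7*x) dy ∧ dz.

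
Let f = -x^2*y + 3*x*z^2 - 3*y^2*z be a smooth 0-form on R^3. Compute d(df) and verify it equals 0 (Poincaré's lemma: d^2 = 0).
d(df) = 0

Step 1: df = sum_i (∂f/∂x_i) dx_i = (-2*x*y + 3*z^2) dx + (-x^2 - 6*y*z) dy + (6*x*z - 3*y^2) dz.
Step 2: Apply d again. Using the 1-form formula, the coefficient of dx ∧ dy in d(df) is ∂^2 f/∂x ∂y - ∂^2 f/∂y ∂x = (-2*x) - (-2*x) = 0 (equality of mixed partials for smooth f).
Similarly for dx ∧ dz and dy ∧ dz — all coefficients vanish. So d(df) = 0.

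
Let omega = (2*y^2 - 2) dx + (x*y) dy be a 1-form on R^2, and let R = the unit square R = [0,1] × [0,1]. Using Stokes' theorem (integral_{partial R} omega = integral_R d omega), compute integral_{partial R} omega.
integral_(partial R) omega = -3/2

Stokes: integral_partial_R omega = integral_R d omega with d omega = (∂Q/∂x - ∂P/∂y) dx ∧ dy.
  ∂Q/∂x = y
  ∂P/∂y = 4*y
  integrand = ∂Q/∂x - ∂P/∂y = -3*y.
Integrating over R: integral_0^1 integral_0^1 (-3*y) dx dy = -3/2.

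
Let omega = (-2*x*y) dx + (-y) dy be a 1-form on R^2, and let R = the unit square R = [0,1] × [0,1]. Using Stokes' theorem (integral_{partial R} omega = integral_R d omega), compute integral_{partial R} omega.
integral_(partial R) omega = 1

Stokes: integral_partial_R omega = integral_R d omega with d omega = (∂Q/∂x - ∂P/∂y) dx ∧ dy.
  ∂Q/∂x = 0
  ∂P/∂y = -2*x
  integrand = ∂Q/∂x - ∂P/∂y = 2*x.
Integrating over R: integral_0^1 integral_0^1 (2*x) dx dy = 1.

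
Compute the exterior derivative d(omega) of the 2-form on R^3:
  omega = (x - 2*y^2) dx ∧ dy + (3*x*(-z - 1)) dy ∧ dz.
d(omega) = (-3*z - 3) dx ∧ dy ∧ dz

For a 2-form omega = sum_{i<j} g_{ij} dx_i ∧ dx_j, the exterior derivative is
  d(omega) = sum_{i<j} d(g_{ij}) ∧ dx_i ∧ dx_j = sum_{i<j, k} (∂g_{ij}/∂x_k) dx_k ∧ dx_i ∧ dx_j.
Expand each term, using dx_k ∧ dx_i ∧ dx_j = sgn(permutation) dx_{(a)} ∧ dx_{(b)} ∧ dx_{(c)} with (a < b < c) sorted:
  d(3*x*(-z - 1)) includes (∂/∂x)(3*x*(-z - 1)) dx = (-3*z - 3) dx, which multiplied by dy ∧ dz gives (-3*z - 3) dx ∧ dy ∧ dz
Collecting like 3-forms: d(omega) = (-3*z - 3) dx ∧ dy ∧ dz.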